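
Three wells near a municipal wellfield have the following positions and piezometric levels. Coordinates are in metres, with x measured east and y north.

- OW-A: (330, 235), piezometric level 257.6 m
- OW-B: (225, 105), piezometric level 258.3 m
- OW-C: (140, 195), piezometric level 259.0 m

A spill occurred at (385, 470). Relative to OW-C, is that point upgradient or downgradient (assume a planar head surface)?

Taking OW-A as reference: OW-B−OW-A = (-105, -130, +0.7); OW-C−OW-A = (-190, -40, +1.4).
Determinant of the coordinate differences = (-105)·(-40) − (-190)·(-130) = -20500.
∂h/∂x = [(+0.7)·(-40) − (+1.4)·(-130)] / -20500 = -0.007512
∂h/∂y = [(-105)·(+1.4) − (-190)·(+0.7)] / -20500 = +0.0006829
Head at (385, 470) = 257.6 + (-0.007512)·(55) + (+0.0006829)·(235) = 257.35 m.
That is lower than the 259.0 m at OW-C, so the point is downgradient.

downgradient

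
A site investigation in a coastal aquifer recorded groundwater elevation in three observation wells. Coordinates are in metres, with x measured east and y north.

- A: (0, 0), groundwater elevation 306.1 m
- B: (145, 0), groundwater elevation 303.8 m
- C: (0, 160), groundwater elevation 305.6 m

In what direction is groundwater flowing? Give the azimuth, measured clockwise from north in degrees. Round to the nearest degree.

079°

∂h/∂x = (303.8 − 306.1) / (145 − 0) = -0.01586
∂h/∂y = (305.6 − 306.1) / (160 − 0) = -0.003125
Flow direction (−∇h) has components (+0.01586 E, +0.003125 N).
Azimuth = atan2(E, N) = atan2(+0.01586, +0.003125) = 78.9° ≈ 079°.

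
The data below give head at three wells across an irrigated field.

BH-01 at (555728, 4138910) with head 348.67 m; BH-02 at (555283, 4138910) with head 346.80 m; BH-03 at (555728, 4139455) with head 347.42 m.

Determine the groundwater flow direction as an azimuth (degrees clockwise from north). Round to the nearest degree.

299°

∂h/∂x = (346.80 − 348.67) / (555283 − 555728) = +0.004202
∂h/∂y = (347.42 − 348.67) / (4139455 − 4138910) = -0.002294
Flow direction (−∇h) has components (-0.004202 E, +0.002294 N).
Azimuth = atan2(E, N) = atan2(-0.004202, +0.002294) = 298.6° ≈ 299°.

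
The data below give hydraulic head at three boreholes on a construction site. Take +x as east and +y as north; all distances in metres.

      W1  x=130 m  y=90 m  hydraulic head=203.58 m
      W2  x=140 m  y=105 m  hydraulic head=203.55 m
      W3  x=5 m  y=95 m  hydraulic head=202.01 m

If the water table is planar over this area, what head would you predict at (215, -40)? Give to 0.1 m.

205.9 m

With h = a·x + b·y + c and W1 as origin, the differences give:
  10·a + 15·b = -0.03
  (-125)·a + 5·b = -1.57
Eliminate b (×5 and ×15, subtract): 1925·a = 23.400 → a = ∂h/∂x = +0.01216
Back-substitute: b = ∂h/∂y = -0.01010.
h(215, -40) = 203.58 + (+0.01216)·(85) + (-0.01010)·(-130) = 203.58 +1.033 +1.314 = 205.927 m.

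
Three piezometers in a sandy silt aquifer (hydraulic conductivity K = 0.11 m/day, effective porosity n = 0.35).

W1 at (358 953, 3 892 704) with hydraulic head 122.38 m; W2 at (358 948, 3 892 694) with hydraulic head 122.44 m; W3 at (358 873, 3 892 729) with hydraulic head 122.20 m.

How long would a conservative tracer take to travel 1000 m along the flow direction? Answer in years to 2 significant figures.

1400 years

With h = a·x + b·y + c and W1 as origin, the differences give:
  (-5)·a + (-10)·b = +0.06
  (-80)·a + 25·b = -0.18
Eliminate b (×25 and ×(-10), subtract): -925·a = -0.300 → a = ∂h/∂x = +0.0003243
Back-substitute: b = ∂h/∂y = -0.006162.
|∇h| = √(0.0003243² + -0.006162²) = 0.006171
Seepage velocity v = K·i/n = 0.11 × 0.006171 / 0.35 = 0.001939 m/day.
t = 1000 / 0.001939 = 5.157e+05 days = 1.41e+03 years.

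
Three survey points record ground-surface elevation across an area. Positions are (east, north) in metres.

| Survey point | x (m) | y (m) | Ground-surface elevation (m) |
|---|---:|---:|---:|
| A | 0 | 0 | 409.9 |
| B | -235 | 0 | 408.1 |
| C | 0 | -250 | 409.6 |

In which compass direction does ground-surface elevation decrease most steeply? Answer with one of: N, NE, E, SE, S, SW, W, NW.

∂z/∂x = (408.1 − 409.9) / (-235 − 0) = +0.007660
∂z/∂y = (409.6 − 409.9) / (-250 − 0) = +0.001200
Steepest decrease is along −∇f = (-0.007660 E, -0.001200 N) → west.

W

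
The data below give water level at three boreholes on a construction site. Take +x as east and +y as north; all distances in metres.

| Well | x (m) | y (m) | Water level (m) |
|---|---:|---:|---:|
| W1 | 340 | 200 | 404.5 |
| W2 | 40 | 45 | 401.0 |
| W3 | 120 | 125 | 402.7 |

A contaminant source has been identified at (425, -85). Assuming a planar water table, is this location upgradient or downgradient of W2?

With h = a·x + b·y + c and W1 as origin, the differences give:
  (-300)·a + (-155)·b = -3.5
  (-220)·a + (-75)·b = -1.8
Eliminate b (×(-75) and ×(-155), subtract): -11600·a = -16.50 → a = ∂h/∂x = +0.001422
Back-substitute: b = ∂h/∂y = +0.01983.
Head at (425, -85) = 404.5 + (+0.001422)·(85) + (+0.01983)·(-285) = 398.97 m.
That is lower than the 401.0 m at W2, so the point is downgradient.

downgradient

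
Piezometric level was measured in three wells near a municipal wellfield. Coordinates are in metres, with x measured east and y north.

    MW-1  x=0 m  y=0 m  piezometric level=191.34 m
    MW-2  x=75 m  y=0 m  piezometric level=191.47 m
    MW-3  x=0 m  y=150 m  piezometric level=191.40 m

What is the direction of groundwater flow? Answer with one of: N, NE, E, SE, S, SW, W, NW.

W

∂h/∂x = (191.47 − 191.34) / (75 − 0) = +0.001733
∂h/∂y = (191.40 − 191.34) / (150 − 0) = +0.0004000
Flow = −∇h = (-0.001733 east, -0.0004000 north), which points west.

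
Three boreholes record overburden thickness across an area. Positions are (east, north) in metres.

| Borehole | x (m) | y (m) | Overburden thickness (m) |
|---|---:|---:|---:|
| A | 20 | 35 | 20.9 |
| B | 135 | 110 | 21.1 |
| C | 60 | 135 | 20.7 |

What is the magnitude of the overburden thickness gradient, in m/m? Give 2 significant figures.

0.0055 m/m

Taking A as reference: B−A = (115, 75, +0.2); C−A = (40, 100, -0.2).
Determinant of the coordinate differences = 115·100 − 40·75 = 8500.
∂d/∂x = [(+0.2)·100 − (-0.2)·75] / 8500 = +0.004118
∂d/∂y = [115·(-0.2) − 40·(+0.2)] / 8500 = -0.003647
|∇f| = √(0.004118² + -0.003647²) = 0.005501 m/m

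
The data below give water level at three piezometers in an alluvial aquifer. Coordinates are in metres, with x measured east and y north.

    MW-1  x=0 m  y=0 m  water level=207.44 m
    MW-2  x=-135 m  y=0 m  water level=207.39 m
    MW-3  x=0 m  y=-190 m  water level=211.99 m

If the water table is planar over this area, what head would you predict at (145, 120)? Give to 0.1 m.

204.6 m

∂h/∂x = (207.39 − 207.44) / (-135 − 0) = +0.0003704
∂h/∂y = (211.99 − 207.44) / (-190 − 0) = -0.02395
h(145, 120) = 207.44 + (+0.0003704)·(145) + (-0.02395)·(120) = 207.44 +0.054 -2.874 = 204.620 m.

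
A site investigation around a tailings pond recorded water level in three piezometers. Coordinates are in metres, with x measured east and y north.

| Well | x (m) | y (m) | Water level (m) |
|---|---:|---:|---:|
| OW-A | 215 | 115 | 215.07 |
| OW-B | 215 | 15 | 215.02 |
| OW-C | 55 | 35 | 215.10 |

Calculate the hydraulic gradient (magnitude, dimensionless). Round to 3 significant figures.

0.000664

Differences from OW-A: to OW-B (Δx, Δy, Δh) = (0, -100, -0.05); to OW-C = (-160, -80, +0.03).
Solve a·Δx + b·Δy = Δh: det = 0·(-80) − (-160)·(-100) = -16000.
∂h/∂x = [(-0.05)·(-80) − (+0.03)·(-100)] / -16000 = -0.0004375
∂h/∂y = [0·(+0.03) − (-160)·(-0.05)] / -16000 = +0.0005000
|∇h| = √(-0.0004375² + 0.0005000²) = 0.0006644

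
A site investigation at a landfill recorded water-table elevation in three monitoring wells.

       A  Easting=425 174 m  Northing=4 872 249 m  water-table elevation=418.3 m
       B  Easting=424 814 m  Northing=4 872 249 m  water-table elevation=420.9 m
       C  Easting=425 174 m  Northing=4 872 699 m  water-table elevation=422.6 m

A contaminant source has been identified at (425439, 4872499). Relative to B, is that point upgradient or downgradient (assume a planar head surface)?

downgradient

∂h/∂x = (420.9 − 418.3) / (424814 − 425174) = -0.007222
∂h/∂y = (422.6 − 418.3) / (4872699 − 4872249) = +0.009556
Head at (425439, 4872499) = 418.3 + (-0.007222)·(265) + (+0.009556)·(250) = 418.78 m.
That is lower than the 420.9 m at B, so the point is downgradient.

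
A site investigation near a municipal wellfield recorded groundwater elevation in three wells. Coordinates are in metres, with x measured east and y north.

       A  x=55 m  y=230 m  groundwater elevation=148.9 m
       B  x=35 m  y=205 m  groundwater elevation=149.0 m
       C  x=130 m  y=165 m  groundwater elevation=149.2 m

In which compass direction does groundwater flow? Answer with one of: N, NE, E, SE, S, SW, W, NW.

N

With h = a·x + b·y + c and A as origin, the differences give:
  (-20)·a + (-25)·b = +0.1
  75·a + (-65)·b = +0.3
Eliminate b (×(-65) and ×(-25), subtract): 3175·a = 1.00 → a = ∂h/∂x = +0.0003150
Back-substitute: b = ∂h/∂y = -0.004252.
Flow = −∇h = (-0.0003150 east, +0.004252 north), which points north.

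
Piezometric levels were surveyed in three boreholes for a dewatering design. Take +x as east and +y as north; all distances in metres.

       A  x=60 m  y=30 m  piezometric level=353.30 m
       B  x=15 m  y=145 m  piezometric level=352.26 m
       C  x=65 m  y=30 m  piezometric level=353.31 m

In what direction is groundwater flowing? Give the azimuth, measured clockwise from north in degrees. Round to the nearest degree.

346°

With h = a·x + b·y + c and A as origin, the differences give:
  (-45)·a + 115·b = -1.04
  5·a + 0·b = +0.01
Eliminate b (×0 and ×115, subtract): -575·a = -1.150 → a = ∂h/∂x = +0.002000
Back-substitute: b = ∂h/∂y = -0.008261.
Flow direction (−∇h) has components (-0.002000 E, +0.008261 N).
Azimuth = atan2(E, N) = atan2(-0.002000, +0.008261) = 346.4° ≈ 346°.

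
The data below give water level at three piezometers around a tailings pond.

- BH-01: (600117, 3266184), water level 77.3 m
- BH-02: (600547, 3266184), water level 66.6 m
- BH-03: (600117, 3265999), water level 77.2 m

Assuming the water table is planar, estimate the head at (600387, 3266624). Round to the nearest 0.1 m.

70.8 m

∂h/∂x = (66.6 − 77.3) / (600547 − 600117) = -0.02488
∂h/∂y = (77.2 − 77.3) / (3265999 − 3266184) = +0.0005405
h(600387, 3266624) = 77.3 + (-0.02488)·(270) + (+0.0005405)·(440) = 77.3 -6.719 +0.238 = 70.819 m.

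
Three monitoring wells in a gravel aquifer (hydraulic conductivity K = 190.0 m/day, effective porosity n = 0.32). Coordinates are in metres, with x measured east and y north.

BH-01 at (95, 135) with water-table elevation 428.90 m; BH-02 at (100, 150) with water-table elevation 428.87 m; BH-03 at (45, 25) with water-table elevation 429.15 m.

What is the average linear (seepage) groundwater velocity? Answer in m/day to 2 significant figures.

1.5 m/day

With h = a·x + b·y + c and BH-01 as origin, the differences give:
  5·a + 15·b = -0.03
  (-50)·a + (-110)·b = +0.25
Eliminate b (×(-110) and ×15, subtract): 200·a = -0.450 → a = ∂h/∂x = -0.002250
Back-substitute: b = ∂h/∂y = -0.001250.
|∇h| = √(-0.002250² + -0.001250²) = 0.002574
Seepage velocity v = K·i/n = 190.0 × 0.002574 / 0.32 = 1.528 m/day.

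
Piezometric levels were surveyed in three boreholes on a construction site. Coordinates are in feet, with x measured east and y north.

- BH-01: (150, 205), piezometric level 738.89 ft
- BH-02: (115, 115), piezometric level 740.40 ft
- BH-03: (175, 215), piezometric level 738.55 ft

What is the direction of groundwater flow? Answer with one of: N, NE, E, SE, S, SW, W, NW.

NE

Taking BH-01 as reference: BH-02−BH-01 = (-35, -90, +1.51); BH-03−BH-01 = (25, 10, -0.34).
Determinant of the coordinate differences = (-35)·10 − 25·(-90) = 1900.
∂h/∂x = [(+1.51)·10 − (-0.34)·(-90)] / 1900 = -0.008158
∂h/∂y = [(-35)·(-0.34) − 25·(+1.51)] / 1900 = -0.01361
Flow = −∇h = (+0.008158 east, +0.01361 north), which points northeast.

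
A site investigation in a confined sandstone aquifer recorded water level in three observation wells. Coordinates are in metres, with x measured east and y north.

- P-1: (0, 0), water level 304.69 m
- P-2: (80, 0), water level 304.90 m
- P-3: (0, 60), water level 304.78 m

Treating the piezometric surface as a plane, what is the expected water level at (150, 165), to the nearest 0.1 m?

305.3 m

∂h/∂x = (304.90 − 304.69) / (80 − 0) = +0.002625
∂h/∂y = (304.78 − 304.69) / (60 − 0) = +0.001500
h(150, 165) = 304.69 + (+0.002625)·(150) + (+0.001500)·(165) = 304.69 +0.394 +0.247 = 305.331 m.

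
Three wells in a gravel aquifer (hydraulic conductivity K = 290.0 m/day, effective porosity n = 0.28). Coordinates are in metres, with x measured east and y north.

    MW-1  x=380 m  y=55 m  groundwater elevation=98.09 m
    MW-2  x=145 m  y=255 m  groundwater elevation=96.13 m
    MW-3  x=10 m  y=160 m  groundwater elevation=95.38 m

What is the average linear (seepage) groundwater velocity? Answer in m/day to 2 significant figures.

With h = a·x + b·y + c and MW-1 as origin, the differences give:
  (-235)·a + 200·b = -1.96
  (-370)·a + 105·b = -2.71
Eliminate b (×105 and ×200, subtract): 49325·a = 336.200 → a = ∂h/∂x = +0.006816
Back-substitute: b = ∂h/∂y = -0.001791.
|∇h| = √(0.006816² + -0.001791²) = 0.007047
Seepage velocity v = K·i/n = 290.0 × 0.007047 / 0.28 = 7.299 m/day.

7.3 m/day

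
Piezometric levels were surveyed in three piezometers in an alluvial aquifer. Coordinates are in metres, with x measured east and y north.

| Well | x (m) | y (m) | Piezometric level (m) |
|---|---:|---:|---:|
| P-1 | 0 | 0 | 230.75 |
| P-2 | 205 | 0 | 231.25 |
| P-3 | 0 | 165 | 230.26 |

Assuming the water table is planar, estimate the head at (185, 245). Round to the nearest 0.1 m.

230.5 m

∂h/∂x = (231.25 − 230.75) / (205 − 0) = +0.002439
∂h/∂y = (230.26 − 230.75) / (165 − 0) = -0.002970
h(185, 245) = 230.75 + (+0.002439)·(185) + (-0.002970)·(245) = 230.75 +0.451 -0.728 = 230.474 m.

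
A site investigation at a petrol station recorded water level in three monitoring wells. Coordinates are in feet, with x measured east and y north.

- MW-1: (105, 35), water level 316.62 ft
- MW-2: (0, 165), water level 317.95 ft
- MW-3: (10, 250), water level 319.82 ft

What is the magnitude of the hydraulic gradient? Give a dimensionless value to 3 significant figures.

0.0241

Differences from MW-1: to MW-2 (Δx, Δy, Δh) = (-105, 130, +1.33); to MW-3 = (-95, 215, +3.20).
Determinant of the coordinate differences = (-105)·215 − (-95)·130 = -10225.
∂h/∂x = [(+1.33)·215 − (+3.20)·130] / -10225 = +0.01272
∂h/∂y = [(-105)·(+3.20) − (-95)·(+1.33)] / -10225 = +0.02050
|∇h| = √(0.01272² + 0.02050²) = 0.02413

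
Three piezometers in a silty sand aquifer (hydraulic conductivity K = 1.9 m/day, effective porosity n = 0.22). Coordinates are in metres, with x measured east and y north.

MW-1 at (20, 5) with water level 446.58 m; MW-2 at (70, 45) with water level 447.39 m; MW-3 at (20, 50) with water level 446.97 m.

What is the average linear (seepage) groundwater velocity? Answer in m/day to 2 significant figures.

0.11 m/day

Taking MW-1 as reference: MW-2−MW-1 = (50, 40, +0.81); MW-3−MW-1 = (0, 45, +0.39).
Determinant of the coordinate differences = 50·45 − 0·40 = 2250.
∂h/∂x = [(+0.81)·45 − (+0.39)·40] / 2250 = +0.009267
∂h/∂y = [50·(+0.39) − 0·(+0.81)] / 2250 = +0.008667
|∇h| = √(0.009267² + 0.008667²) = 0.01269
Seepage velocity v = K·i/n = 1.9 × 0.01269 / 0.22 = 0.1096 m/day.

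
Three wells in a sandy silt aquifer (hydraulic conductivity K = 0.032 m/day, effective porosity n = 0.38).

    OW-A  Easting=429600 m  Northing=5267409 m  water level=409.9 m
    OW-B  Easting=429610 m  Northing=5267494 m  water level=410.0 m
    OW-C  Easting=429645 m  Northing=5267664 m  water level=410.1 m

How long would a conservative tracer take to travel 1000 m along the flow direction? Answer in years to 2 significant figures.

4700 years

With h = a·x + b·y + c and OW-A as origin, the differences give:
  10·a + 85·b = +0.1
  45·a + 255·b = +0.2
Eliminate b (×255 and ×85, subtract): -1275·a = 8.50 → a = ∂h/∂x = -0.006667
Back-substitute: b = ∂h/∂y = +0.001961.
|∇h| = √(-0.006667² + 0.001961²) = 0.006949
Seepage velocity v = K·i/n = 0.032 × 0.006949 / 0.38 = 0.0005852 m/day.
t = 1000 / 0.0005852 = 1.709e+06 days = 4.68e+03 years.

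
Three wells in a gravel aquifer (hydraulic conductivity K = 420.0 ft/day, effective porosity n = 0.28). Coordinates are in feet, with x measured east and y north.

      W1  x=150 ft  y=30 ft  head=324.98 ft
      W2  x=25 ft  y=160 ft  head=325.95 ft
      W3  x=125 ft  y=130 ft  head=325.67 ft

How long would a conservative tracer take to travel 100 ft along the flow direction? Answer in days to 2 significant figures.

Taking W1 as reference: W2−W1 = (-125, 130, +0.97); W3−W1 = (-25, 100, +0.69).
Determinant of the coordinate differences = (-125)·100 − (-25)·130 = -9250.
∂h/∂x = [(+0.97)·100 − (+0.69)·130] / -9250 = -0.0007892
∂h/∂y = [(-125)·(+0.69) − (-25)·(+0.97)] / -9250 = +0.006703
|∇h| = √(-0.0007892² + 0.006703²) = 0.006749
Seepage velocity v = K·i/n = 420.0 × 0.006749 / 0.28 = 10.12 ft/day.
t = 100 / 10.12 = 9.881 days.

9.9 days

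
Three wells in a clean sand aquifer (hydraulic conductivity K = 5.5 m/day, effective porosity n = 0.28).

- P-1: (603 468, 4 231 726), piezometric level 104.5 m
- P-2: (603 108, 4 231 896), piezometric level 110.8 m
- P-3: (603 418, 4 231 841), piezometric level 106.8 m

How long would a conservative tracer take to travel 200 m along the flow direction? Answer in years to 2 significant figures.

1.5 years

Taking P-1 as reference: P-2−P-1 = (-360, 170, +6.3); P-3−P-1 = (-50, 115, +2.3).
Determinant of the coordinate differences = (-360)·115 − (-50)·170 = -32900.
∂h/∂x = [(+6.3)·115 − (+2.3)·170] / -32900 = -0.01014
∂h/∂y = [(-360)·(+2.3) − (-50)·(+6.3)] / -32900 = +0.01559
|∇h| = √(-0.01014² + 0.01559²) = 0.0186
Seepage velocity v = K·i/n = 5.5 × 0.0186 / 0.28 = 0.3654 m/day.
t = 200 / 0.3654 = 547.3 days = 1.5 years.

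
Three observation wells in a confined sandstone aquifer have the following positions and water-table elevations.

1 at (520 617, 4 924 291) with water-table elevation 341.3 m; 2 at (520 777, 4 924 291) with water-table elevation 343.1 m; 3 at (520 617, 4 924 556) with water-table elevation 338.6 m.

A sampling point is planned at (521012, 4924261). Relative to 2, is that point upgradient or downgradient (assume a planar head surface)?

∂h/∂x = (343.1 − 341.3) / (520777 − 520617) = +0.01125
∂h/∂y = (338.6 − 341.3) / (4924556 − 4924291) = -0.01019
Head at (521012, 4924261) = 341.3 + (+0.01125)·(395) + (-0.01019)·(-30) = 346.05 m.
That is higher than the 343.1 m at 2, so the point is upgradient.

upgradient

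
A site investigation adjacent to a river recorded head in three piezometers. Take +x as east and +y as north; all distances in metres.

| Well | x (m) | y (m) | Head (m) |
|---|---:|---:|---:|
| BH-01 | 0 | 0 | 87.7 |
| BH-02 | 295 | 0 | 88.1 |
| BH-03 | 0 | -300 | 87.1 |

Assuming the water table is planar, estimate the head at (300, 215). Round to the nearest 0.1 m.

∂h/∂x = (88.1 − 87.7) / (295 − 0) = +0.001356
∂h/∂y = (87.1 − 87.7) / (-300 − 0) = +0.002000
h(300, 215) = 87.7 + (+0.001356)·(300) + (+0.002000)·(215) = 87.7 +0.407 +0.430 = 88.537 m.

88.5 m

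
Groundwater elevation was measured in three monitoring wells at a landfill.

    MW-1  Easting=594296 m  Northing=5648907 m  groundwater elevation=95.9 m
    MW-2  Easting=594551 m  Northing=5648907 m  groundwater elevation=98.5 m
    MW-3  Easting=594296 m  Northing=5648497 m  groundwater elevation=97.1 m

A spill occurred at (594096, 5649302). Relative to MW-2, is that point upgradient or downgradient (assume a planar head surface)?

downgradient

∂h/∂x = (98.5 − 95.9) / (594551 − 594296) = +0.01020
∂h/∂y = (97.1 − 95.9) / (5648497 − 5648907) = -0.002927
Head at (594096, 5649302) = 95.9 + (+0.01020)·(-200) + (-0.002927)·(395) = 92.70 m.
That is lower than the 98.5 m at MW-2, so the point is downgradient.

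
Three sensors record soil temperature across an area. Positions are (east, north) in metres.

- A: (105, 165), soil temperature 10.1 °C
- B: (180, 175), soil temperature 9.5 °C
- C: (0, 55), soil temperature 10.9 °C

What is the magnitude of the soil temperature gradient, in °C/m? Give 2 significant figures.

With T = a·x + b·y + c and A as origin, the differences give:
  75·a + 10·b = -0.6
  (-105)·a + (-110)·b = +0.8
Eliminate b (×(-110) and ×10, subtract): -7200·a = 58.00 → a = ∂T/∂x = -0.008056
Back-substitute: b = ∂T/∂y = +0.0004167.
|∇f| = √(-0.008056² + 0.0004167²) = 0.008067 °C/m

0.0081 °C/m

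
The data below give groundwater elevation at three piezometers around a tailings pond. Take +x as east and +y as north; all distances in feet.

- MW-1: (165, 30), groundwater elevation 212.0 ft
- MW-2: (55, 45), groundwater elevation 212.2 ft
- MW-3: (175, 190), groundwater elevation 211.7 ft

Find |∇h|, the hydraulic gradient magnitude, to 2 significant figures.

0.0027

Taking MW-1 as reference: MW-2−MW-1 = (-110, 15, +0.2); MW-3−MW-1 = (10, 160, -0.3).
Solve a·Δx + b·Δy = Δh: det = (-110)·160 − 10·15 = -17750.
∂h/∂x = [(+0.2)·160 − (-0.3)·15] / -17750 = -0.002056
∂h/∂y = [(-110)·(-0.3) − 10·(+0.2)] / -17750 = -0.001746
|∇h| = √(-0.002056² + -0.001746²) = 0.002697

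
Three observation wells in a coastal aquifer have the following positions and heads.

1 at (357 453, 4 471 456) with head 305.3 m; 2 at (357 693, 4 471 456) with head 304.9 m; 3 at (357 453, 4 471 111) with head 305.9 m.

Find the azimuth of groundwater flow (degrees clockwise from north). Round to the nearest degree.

∂h/∂x = (304.9 − 305.3) / (357693 − 357453) = -0.001667
∂h/∂y = (305.9 − 305.3) / (4471111 − 4471456) = -0.001739
Flow direction (−∇h) has components (+0.001667 E, +0.001739 N).
Azimuth = atan2(E, N) = atan2(+0.001667, +0.001739) = 43.8° ≈ 044°.

044°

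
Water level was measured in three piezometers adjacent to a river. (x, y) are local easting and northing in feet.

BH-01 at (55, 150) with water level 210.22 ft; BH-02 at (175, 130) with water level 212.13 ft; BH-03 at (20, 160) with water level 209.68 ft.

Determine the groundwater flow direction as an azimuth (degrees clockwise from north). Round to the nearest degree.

256°

Differences from BH-01: to BH-02 (Δx, Δy, Δh) = (120, -20, +1.91); to BH-03 = (-35, 10, -0.54).
Solve a·Δx + b·Δy = Δh: det = 120·10 − (-35)·(-20) = 500.
∂h/∂x = [(+1.91)·10 − (-0.54)·(-20)] / 500 = +0.01660
∂h/∂y = [120·(-0.54) − (-35)·(+1.91)] / 500 = +0.004100
Flow direction (−∇h) has components (-0.01660 E, -0.004100 N).
Azimuth = atan2(E, N) = atan2(-0.01660, -0.004100) = 256.1° ≈ 256°.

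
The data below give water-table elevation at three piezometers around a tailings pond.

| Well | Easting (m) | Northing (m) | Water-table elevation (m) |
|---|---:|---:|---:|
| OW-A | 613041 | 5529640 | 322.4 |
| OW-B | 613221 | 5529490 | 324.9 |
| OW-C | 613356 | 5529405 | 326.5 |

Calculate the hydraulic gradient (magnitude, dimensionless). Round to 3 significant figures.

0.0114

Taking OW-A as reference: OW-B−OW-A = (180, -150, +2.5); OW-C−OW-A = (315, -235, +4.1).
Solve a·Δx + b·Δy = Δh: det = 180·(-235) − 315·(-150) = 4950.
∂h/∂x = [(+2.5)·(-235) − (+4.1)·(-150)] / 4950 = +0.005556
∂h/∂y = [180·(+4.1) − 315·(+2.5)] / 4950 = -0.010000
|∇h| = √(0.005556² + -0.010000²) = 0.01144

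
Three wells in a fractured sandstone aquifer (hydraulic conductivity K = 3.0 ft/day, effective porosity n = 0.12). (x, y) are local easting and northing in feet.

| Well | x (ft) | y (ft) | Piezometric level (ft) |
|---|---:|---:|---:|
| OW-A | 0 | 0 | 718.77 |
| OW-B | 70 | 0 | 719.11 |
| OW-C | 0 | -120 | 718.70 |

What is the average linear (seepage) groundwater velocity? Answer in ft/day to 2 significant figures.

0.12 ft/day

∂h/∂x = (719.11 − 718.77) / (70 − 0) = +0.004857
∂h/∂y = (718.70 − 718.77) / (-120 − 0) = +0.0005833
|∇h| = √(0.004857² + 0.0005833²) = 0.004892
Seepage velocity v = K·i/n = 3.0 × 0.004892 / 0.12 = 0.1223 ft/day.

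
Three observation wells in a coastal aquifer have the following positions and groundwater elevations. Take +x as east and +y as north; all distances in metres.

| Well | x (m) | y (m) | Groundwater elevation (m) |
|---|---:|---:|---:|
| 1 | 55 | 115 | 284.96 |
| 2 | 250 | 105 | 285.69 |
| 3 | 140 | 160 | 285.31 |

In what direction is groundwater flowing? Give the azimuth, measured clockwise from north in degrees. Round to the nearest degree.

Differences from 1: to 2 (Δx, Δy, Δh) = (195, -10, +0.73); to 3 = (85, 45, +0.35).
Determinant of the coordinate differences = 195·45 − 85·(-10) = 9625.
∂h/∂x = [(+0.73)·45 − (+0.35)·(-10)] / 9625 = +0.003777
∂h/∂y = [195·(+0.35) − 85·(+0.73)] / 9625 = +0.0006442
Flow direction (−∇h) has components (-0.003777 E, -0.0006442 N).
Azimuth = atan2(E, N) = atan2(-0.003777, -0.0006442) = 260.3° ≈ 260°.

260°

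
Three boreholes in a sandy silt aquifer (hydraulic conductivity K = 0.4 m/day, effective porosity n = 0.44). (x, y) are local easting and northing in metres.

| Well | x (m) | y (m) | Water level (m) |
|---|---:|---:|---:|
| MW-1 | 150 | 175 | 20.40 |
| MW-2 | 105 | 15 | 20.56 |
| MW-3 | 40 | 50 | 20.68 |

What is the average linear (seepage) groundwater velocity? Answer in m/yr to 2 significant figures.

0.70 m/yr

Taking MW-1 as reference: MW-2−MW-1 = (-45, -160, +0.16); MW-3−MW-1 = (-110, -125, +0.28).
Determinant of the coordinate differences = (-45)·(-125) − (-110)·(-160) = -11975.
∂h/∂x = [(+0.16)·(-125) − (+0.28)·(-160)] / -11975 = -0.002071
∂h/∂y = [(-45)·(+0.28) − (-110)·(+0.16)] / -11975 = -0.0004175
|∇h| = √(-0.002071² + -0.0004175²) = 0.002113
Seepage velocity v = K·i/n = 0.4 × 0.002113 / 0.44 = 0.001921 m/day = 0.7016 m/yr.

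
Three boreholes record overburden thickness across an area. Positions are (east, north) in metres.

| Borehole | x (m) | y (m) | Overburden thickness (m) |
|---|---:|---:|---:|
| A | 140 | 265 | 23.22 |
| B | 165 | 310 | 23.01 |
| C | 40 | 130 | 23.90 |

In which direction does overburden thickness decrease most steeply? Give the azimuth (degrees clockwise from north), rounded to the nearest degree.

Differences from A: to B (Δx, Δy, Δh) = (25, 45, -0.21); to C = (-100, -135, +0.68).
Solve a·Δx + b·Δy = Δd: det = 25·(-135) − (-100)·45 = 1125.
∂d/∂x = [(-0.21)·(-135) − (+0.68)·45] / 1125 = -0.002000
∂d/∂y = [25·(+0.68) − (-100)·(-0.21)] / 1125 = -0.003556
Steepest decrease is along −∇f: components (+0.002000 E, +0.003556 N).
Azimuth = atan2(+0.002000, +0.003556) = 29.4° ≈ 029°.

029°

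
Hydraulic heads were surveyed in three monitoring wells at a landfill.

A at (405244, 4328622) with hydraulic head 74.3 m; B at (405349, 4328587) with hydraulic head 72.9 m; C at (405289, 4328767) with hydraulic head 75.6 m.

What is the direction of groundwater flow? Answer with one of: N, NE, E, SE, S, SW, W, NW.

SE

Differences from A: to B (Δx, Δy, Δh) = (105, -35, -1.4); to C = (45, 145, +1.3).
Determinant of the coordinate differences = 105·145 − 45·(-35) = 16800.
∂h/∂x = [(-1.4)·145 − (+1.3)·(-35)] / 16800 = -0.009375
∂h/∂y = [105·(+1.3) − 45·(-1.4)] / 16800 = +0.01187
Flow = −∇h = (+0.009375 east, -0.01187 north), which points southeast.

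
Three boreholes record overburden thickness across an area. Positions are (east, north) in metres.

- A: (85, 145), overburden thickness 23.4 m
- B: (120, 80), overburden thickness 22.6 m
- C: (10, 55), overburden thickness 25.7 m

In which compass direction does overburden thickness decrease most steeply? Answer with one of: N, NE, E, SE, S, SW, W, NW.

E

Taking A as reference: B−A = (35, -65, -0.8); C−A = (-75, -90, +2.3).
Determinant of the coordinate differences = 35·(-90) − (-75)·(-65) = -8025.
∂d/∂x = [(-0.8)·(-90) − (+2.3)·(-65)] / -8025 = -0.02760
∂d/∂y = [35·(+2.3) − (-75)·(-0.8)] / -8025 = -0.002555
Steepest decrease is along −∇f = (+0.02760 E, +0.002555 N) → east.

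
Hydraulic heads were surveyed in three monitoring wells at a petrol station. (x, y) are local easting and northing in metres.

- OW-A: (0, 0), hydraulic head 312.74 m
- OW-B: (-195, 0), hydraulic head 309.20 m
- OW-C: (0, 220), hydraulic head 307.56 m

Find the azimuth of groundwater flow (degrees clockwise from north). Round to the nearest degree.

322°

∂h/∂x = (309.20 − 312.74) / (-195 − 0) = +0.01815
∂h/∂y = (307.56 − 312.74) / (220 − 0) = -0.02355
Flow direction (−∇h) has components (-0.01815 E, +0.02355 N).
Azimuth = atan2(E, N) = atan2(-0.01815, +0.02355) = 322.4° ≈ 322°.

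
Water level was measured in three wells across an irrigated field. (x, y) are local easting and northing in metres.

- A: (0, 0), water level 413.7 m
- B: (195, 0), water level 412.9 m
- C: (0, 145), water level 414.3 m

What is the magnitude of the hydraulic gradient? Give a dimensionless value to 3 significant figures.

0.00583

∂h/∂x = (412.9 − 413.7) / (195 − 0) = -0.004103
∂h/∂y = (414.3 − 413.7) / (145 − 0) = +0.004138
|∇h| = √(-0.004103² + 0.004138²) = 0.005827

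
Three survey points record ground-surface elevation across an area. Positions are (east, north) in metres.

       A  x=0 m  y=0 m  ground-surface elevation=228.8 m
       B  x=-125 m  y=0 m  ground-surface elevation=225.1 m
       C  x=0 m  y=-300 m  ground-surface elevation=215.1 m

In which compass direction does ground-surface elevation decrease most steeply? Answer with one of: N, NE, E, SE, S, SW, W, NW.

∂z/∂x = (225.1 − 228.8) / (-125 − 0) = +0.02960
∂z/∂y = (215.1 − 228.8) / (-300 − 0) = +0.04567
Steepest decrease is along −∇f = (-0.02960 E, -0.04567 N) → southwest.

SW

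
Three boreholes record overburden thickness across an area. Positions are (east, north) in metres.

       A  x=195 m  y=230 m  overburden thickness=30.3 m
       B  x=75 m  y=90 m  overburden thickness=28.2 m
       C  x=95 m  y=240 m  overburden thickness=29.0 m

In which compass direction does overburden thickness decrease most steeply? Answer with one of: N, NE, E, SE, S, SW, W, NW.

W

Differences from A: to B (Δx, Δy, Δh) = (-120, -140, -2.1); to C = (-100, 10, -1.3).
Solve a·Δx + b·Δy = Δd: det = (-120)·10 − (-100)·(-140) = -15200.
∂d/∂x = [(-2.1)·10 − (-1.3)·(-140)] / -15200 = +0.01336
∂d/∂y = [(-120)·(-1.3) − (-100)·(-2.1)] / -15200 = +0.003553
Steepest decrease is along −∇f = (-0.01336 E, -0.003553 N) → west.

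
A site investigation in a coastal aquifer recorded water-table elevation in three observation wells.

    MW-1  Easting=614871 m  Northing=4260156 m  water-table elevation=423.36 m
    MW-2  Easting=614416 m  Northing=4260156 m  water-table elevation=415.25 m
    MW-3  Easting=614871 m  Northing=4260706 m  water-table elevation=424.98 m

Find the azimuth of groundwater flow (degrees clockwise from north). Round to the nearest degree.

∂h/∂x = (415.25 − 423.36) / (614416 − 614871) = +0.01782
∂h/∂y = (424.98 − 423.36) / (4260706 − 4260156) = +0.002945
Flow direction (−∇h) has components (-0.01782 E, -0.002945 N).
Azimuth = atan2(E, N) = atan2(-0.01782, -0.002945) = 260.6° ≈ 261°.

261°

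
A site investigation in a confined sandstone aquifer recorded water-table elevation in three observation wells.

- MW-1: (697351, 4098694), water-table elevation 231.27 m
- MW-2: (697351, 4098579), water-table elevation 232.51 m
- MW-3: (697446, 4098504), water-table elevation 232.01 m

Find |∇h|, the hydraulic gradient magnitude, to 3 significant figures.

0.0175

Taking MW-1 as reference: MW-2−MW-1 = (0, -115, +1.24); MW-3−MW-1 = (95, -190, +0.74).
Solve a·Δx + b·Δy = Δh: det = 0·(-190) − 95·(-115) = 10925.
∂h/∂x = [(+1.24)·(-190) − (+0.74)·(-115)] / 10925 = -0.01378
∂h/∂y = [0·(+0.74) − 95·(+1.24)] / 10925 = -0.01078
|∇h| = √(-0.01378² + -0.01078²) = 0.0175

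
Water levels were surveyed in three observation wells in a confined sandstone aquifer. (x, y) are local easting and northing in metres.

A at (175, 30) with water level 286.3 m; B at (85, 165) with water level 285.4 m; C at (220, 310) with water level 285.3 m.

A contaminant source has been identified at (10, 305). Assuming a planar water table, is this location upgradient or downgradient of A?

With h = a·x + b·y + c and A as origin, the differences give:
  (-90)·a + 135·b = -0.9
  45·a + 280·b = -1.0
Eliminate b (×280 and ×135, subtract): -31275·a = -117.00 → a = ∂h/∂x = +0.003741
Back-substitute: b = ∂h/∂y = -0.004173.
Head at (10, 305) = 286.3 + (+0.003741)·(-165) + (-0.004173)·(275) = 284.54 m.
That is lower than the 286.3 m at A, so the point is downgradient.

downgradient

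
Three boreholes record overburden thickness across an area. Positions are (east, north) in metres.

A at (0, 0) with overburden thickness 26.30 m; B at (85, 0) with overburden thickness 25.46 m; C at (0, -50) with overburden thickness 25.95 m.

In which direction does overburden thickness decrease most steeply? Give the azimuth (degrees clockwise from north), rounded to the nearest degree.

∂d/∂x = (25.46 − 26.30) / (85 − 0) = -0.009882
∂d/∂y = (25.95 − 26.30) / (-50 − 0) = +0.007000
Steepest decrease is along −∇f: components (+0.009882 E, -0.007000 N).
Azimuth = atan2(+0.009882, -0.007000) = 125.3° ≈ 125°.

125°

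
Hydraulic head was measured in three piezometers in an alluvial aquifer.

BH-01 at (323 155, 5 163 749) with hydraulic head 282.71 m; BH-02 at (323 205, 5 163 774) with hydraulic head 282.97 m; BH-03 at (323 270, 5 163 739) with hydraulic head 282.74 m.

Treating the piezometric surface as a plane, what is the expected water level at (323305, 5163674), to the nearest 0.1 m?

Differences from BH-01: to BH-02 (Δx, Δy, Δh) = (50, 25, +0.26); to BH-03 = (115, -10, +0.03).
Solve a·Δx + b·Δy = Δh: det = 50·(-10) − 115·25 = -3375.
∂h/∂x = [(+0.26)·(-10) − (+0.03)·25] / -3375 = +0.0009926
∂h/∂y = [50·(+0.03) − 115·(+0.26)] / -3375 = +0.008415
h(323305, 5163674) = 282.71 + (+0.0009926)·(150) + (+0.008415)·(-75) = 282.71 +0.149 -0.631 = 282.228 m.

282.2 m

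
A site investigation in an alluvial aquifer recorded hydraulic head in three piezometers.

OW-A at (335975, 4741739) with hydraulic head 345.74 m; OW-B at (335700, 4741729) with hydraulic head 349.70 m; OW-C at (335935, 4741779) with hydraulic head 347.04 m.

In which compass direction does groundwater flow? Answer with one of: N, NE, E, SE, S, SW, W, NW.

Taking OW-A as reference: OW-B−OW-A = (-275, -10, +3.96); OW-C−OW-A = (-40, 40, +1.30).
Solve a·Δx + b·Δy = Δh: det = (-275)·40 − (-40)·(-10) = -11400.
∂h/∂x = [(+3.96)·40 − (+1.30)·(-10)] / -11400 = -0.01504
∂h/∂y = [(-275)·(+1.30) − (-40)·(+3.96)] / -11400 = +0.01746
Flow = −∇h = (+0.01504 east, -0.01746 north), which points southeast.

SE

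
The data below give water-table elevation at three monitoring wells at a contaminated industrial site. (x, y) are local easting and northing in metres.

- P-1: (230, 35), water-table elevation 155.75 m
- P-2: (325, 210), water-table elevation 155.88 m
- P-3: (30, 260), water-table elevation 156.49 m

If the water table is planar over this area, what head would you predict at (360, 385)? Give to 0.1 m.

156.1 m

Differences from P-1: to P-2 (Δx, Δy, Δh) = (95, 175, +0.13); to P-3 = (-200, 225, +0.74).
Solve a·Δx + b·Δy = Δh: det = 95·225 − (-200)·175 = 56375.
∂h/∂x = [(+0.13)·225 − (+0.74)·175] / 56375 = -0.001778
∂h/∂y = [95·(+0.74) − (-200)·(+0.13)] / 56375 = +0.001708
h(360, 385) = 155.75 + (-0.001778)·(130) + (+0.001708)·(350) = 155.75 -0.231 +0.598 = 156.117 m.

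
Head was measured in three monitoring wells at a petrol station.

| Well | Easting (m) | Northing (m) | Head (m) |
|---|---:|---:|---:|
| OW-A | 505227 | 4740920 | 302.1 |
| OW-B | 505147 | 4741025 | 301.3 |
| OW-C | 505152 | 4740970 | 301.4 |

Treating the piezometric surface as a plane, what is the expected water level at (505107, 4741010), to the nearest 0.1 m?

301.0 m

Differences from OW-A: to OW-B (Δx, Δy, Δh) = (-80, 105, -0.8); to OW-C = (-75, 50, -0.7).
Determinant of the coordinate differences = (-80)·50 − (-75)·105 = 3875.
∂h/∂x = [(-0.8)·50 − (-0.7)·105] / 3875 = +0.008645
∂h/∂y = [(-80)·(-0.7) − (-75)·(-0.8)] / 3875 = -0.001032
h(505107, 4741010) = 302.1 + (+0.008645)·(-120) + (-0.001032)·(90) = 302.1 -1.037 -0.093 = 300.970 m.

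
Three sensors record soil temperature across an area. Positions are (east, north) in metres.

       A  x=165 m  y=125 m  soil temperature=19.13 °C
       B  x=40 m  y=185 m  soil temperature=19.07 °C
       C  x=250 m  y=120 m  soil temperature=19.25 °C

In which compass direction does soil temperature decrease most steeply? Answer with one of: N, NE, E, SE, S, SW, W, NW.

SW

Taking A as reference: B−A = (-125, 60, -0.06); C−A = (85, -5, +0.12).
Solve a·Δx + b·Δy = ΔT: det = (-125)·(-5) − 85·60 = -4475.
∂T/∂x = [(-0.06)·(-5) − (+0.12)·60] / -4475 = +0.001542
∂T/∂y = [(-125)·(+0.12) − 85·(-0.06)] / -4475 = +0.002212
Steepest decrease is along −∇f = (-0.001542 E, -0.002212 N) → southwest.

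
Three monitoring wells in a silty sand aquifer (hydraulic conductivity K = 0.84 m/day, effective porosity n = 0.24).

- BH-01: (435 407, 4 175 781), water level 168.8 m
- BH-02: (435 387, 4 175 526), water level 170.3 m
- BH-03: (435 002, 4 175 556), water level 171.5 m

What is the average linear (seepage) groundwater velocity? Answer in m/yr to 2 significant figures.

Three-point gradient (reference BH-01): Δ to BH-02 = (-20, -255, +1.5), Δ to BH-03 = (-405, -225, +2.7).
∂h/∂x = -0.003554, ∂h/∂y = -0.005604 (det = -98775).
|∇h| = √(-0.003554² + -0.005604²) = 0.006636
Seepage velocity v = K·i/n = 0.84 × 0.006636 / 0.24 = 0.02323 m/day = 8.485 m/yr.

8.5 m/yr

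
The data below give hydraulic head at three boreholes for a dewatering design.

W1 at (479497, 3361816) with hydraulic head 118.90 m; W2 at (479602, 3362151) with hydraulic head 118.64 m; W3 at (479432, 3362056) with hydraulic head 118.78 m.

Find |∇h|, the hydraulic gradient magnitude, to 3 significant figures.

0.000786

Taking W1 as reference: W2−W1 = (105, 335, -0.26); W3−W1 = (-65, 240, -0.12).
Solve a·Δx + b·Δy = Δh: det = 105·240 − (-65)·335 = 46975.
∂h/∂x = [(-0.26)·240 − (-0.12)·335] / 46975 = -0.0004726
∂h/∂y = [105·(-0.12) − (-65)·(-0.26)] / 46975 = -0.0006280
|∇h| = √(-0.0004726² + -0.0006280²) = 0.000786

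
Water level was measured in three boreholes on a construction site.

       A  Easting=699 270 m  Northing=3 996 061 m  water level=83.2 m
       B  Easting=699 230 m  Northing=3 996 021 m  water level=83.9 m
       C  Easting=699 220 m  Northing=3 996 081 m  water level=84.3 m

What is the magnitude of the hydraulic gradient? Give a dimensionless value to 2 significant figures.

0.021

Three-point gradient (reference A): Δ to B = (-40, -40, +0.7), Δ to C = (-50, 20, +1.1).
∂h/∂x = -0.02071, ∂h/∂y = +0.003214 (det = -2800).
|∇h| = √(-0.02071² + 0.003214²) = 0.02096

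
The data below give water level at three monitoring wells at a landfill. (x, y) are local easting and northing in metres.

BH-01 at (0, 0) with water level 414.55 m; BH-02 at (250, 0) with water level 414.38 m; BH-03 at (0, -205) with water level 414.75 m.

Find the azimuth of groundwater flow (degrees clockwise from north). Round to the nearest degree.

∂h/∂x = (414.38 − 414.55) / (250 − 0) = -0.0006800
∂h/∂y = (414.75 − 414.55) / (-205 − 0) = -0.0009756
Flow direction (−∇h) has components (+0.0006800 E, +0.0009756 N).
Azimuth = atan2(E, N) = atan2(+0.0006800, +0.0009756) = 34.9° ≈ 035°.

035°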